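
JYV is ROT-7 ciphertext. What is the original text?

J(9): 9−7=2 → C
Y(24): 24−7=17 → R
V(21): 21−7=14 → O

CRO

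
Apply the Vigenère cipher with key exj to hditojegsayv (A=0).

Repeat the key across the message: exjexjexjexj
h(7)+e(4): 11 → l
d(3)+x(23): 26≡0 → a
i(8)+j(9): 17 → r
t(19)+e(4): 23 → x
o(14)+x(23): 37≡11 → l
j(9)+j(9): 18 → s
e(4)+e(4): 8 → i
g(6)+x(23): 29≡3 → d
s(18)+j(9): 27≡1 → b
a(0)+e(4): 4 → e
y(24)+x(23): 47≡21 → v
v(21)+j(9): 30≡4 → e

larxlsidbeve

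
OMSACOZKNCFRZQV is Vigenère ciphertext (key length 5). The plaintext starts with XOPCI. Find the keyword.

RYDYU

Subtract each crib letter from the matching ciphertext letter (mod 26):
O(14)−X(23)=-9≡17 → R
M(12)−O(14)=-2≡24 → Y
S(18)−P(15)=3 → D
A(0)−C(2)=-2≡24 → Y
C(2)−I(8)=-6≡20 → U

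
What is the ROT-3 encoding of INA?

LQD

I(8): 8+3=11 → L
N(13): 13+3=16 → Q
A(0): 0+3=3 → D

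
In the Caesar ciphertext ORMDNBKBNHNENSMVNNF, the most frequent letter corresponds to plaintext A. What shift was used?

13

The most frequent ciphertext letter is N (appears 6 times).
N is position 13; A is position 0.
Shift = 13.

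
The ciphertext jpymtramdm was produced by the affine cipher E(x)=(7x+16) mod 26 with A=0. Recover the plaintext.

The inverse of 7 mod 26 is 15, since 7·15=105≡1. Apply D(y)=15·(y−16) mod 26:
j(9): 15·(9−16)=-105≡25 → z
p(15): 15·(15−16)=-15≡11 → l
y(24): 15·(24−16)=120≡16 → q
m(12): 15·(12−16)=-60≡18 → s
t(19): 15·(19−16)=45≡19 → t
r(17): 15·(17−16)=15 → p
a(0): 15·(0−16)=-240≡20 → u
m(12): 15·(12−16)=-60≡18 → s
d(3): 15·(3−16)=-195≡13 → n
m(12): 15·(12−16)=-60≡18 → s

zlqstpusns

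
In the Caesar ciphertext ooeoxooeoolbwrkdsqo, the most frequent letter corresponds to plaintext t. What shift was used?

21

The most frequent ciphertext letter is o (appears 8 times).
o is position 14; t is position 19.
Shift = -5≡21.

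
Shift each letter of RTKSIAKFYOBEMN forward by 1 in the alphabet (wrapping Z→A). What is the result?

R(17): 17+1=18 → S
T(19): 19+1=20 → U
K(10): 10+1=11 → L
S(18): 18+1=19 → T
I(8): 8+1=9 → J
A(0): 0+1=1 → B
K(10): 10+1=11 → L
F(5): 5+1=6 → G
Y(24): 24+1=25 → Z
O(14): 14+1=15 → P
B(1): 1+1=2 → C
E(4): 4+1=5 → F
M(12): 12+1=13 → N
N(13): 13+1=14 → O

SULTJBLGZPCFNO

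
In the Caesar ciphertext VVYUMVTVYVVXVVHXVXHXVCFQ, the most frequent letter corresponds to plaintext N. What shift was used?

8

The most frequent ciphertext letter is V (appears 10 times).
V is position 21; N is position 13.
Shift = 8.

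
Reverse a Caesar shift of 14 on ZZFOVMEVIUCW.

LLRAHYQHUGOI

Z(25): 25−14=11 → L
Z(25): 25−14=11 → L
F(5): 5−14=-9≡17 → R
O(14): 14−14=0 → A
V(21): 21−14=7 → H
M(12): 12−14=-2≡24 → Y
E(4): 4−14=-10≡16 → Q
V(21): 21−14=7 → H
I(8): 8−14=-6≡20 → U
U(20): 20−14=6 → G
C(2): 2−14=-12≡14 → O
W(22): 22−14=8 → I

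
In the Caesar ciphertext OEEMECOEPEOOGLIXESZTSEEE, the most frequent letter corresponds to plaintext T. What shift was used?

11

The most frequent ciphertext letter is E (appears 9 times).
E is position 4; T is position 19.
Shift = -15≡11.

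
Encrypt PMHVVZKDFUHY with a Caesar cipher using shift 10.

P(15): 15+10=25 → Z
M(12): 12+10=22 → W
H(7): 7+10=17 → R
V(21): 21+10=31≡5 → F
V(21): 21+10=31≡5 → F
Z(25): 25+10=35≡9 → J
K(10): 10+10=20 → U
D(3): 3+10=13 → N
F(5): 5+10=15 → P
U(20): 20+10=30≡4 → E
H(7): 7+10=17 → R
Y(24): 24+10=34≡8 → I

ZWRFFJUNPERI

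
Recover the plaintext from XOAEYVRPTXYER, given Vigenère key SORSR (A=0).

FAJMHDDYBGGQA

Repeat the key across the ciphertext: SORSRSORSRSOR
X(23)−S(18): 5 → F
O(14)−O(14): 0 → A
A(0)−R(17): -17≡9 → J
E(4)−S(18): -14≡12 → M
Y(24)−R(17): 7 → H
V(21)−S(18): 3 → D
R(17)−O(14): 3 → D
P(15)−R(17): -2≡24 → Y
T(19)−S(18): 1 → B
X(23)−R(17): 6 → G
Y(24)−S(18): 6 → G
E(4)−O(14): -10≡16 → Q
R(17)−R(17): 0 → A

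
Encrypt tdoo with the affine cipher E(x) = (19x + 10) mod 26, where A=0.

t(19): 19·19+10=371≡7 → h
d(3): 19·3+10=67≡15 → p
o(14): 19·14+10=276≡16 → q
o(14): 19·14+10=276≡16 → q

hpqq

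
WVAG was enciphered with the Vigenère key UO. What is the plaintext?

Repeat the key across the ciphertext: UOUO
W(22)−U(20): 2 → C
V(21)−O(14): 7 → H
A(0)−U(20): -20≡6 → G
G(6)−O(14): -8≡18 → S

CHGS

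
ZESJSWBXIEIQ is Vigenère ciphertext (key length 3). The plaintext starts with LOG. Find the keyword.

Subtract each crib letter from the matching ciphertext letter (mod 26):
Z(25)−L(11)=14 → O
E(4)−O(14)=-10≡16 → Q
S(18)−G(6)=12 → M

OQM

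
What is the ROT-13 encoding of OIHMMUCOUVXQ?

O(14): 14+13=27≡1 → B
I(8): 8+13=21 → V
H(7): 7+13=20 → U
M(12): 12+13=25 → Z
M(12): 12+13=25 → Z
U(20): 20+13=33≡7 → H
C(2): 2+13=15 → P
O(14): 14+13=27≡1 → B
U(20): 20+13=33≡7 → H
V(21): 21+13=34≡8 → I
X(23): 23+13=36≡10 → K
Q(16): 16+13=29≡3 → D

BVUZZHPBHIKD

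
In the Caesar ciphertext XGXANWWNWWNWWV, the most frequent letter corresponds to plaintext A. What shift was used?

22

The most frequent ciphertext letter is W (appears 6 times).
W is position 22; A is position 0.
Shift = 22.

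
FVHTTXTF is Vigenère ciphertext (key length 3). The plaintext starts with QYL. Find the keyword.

Subtract each crib letter from the matching ciphertext letter (mod 26):
F(5)−Q(16)=-11≡15 → P
V(21)−Y(24)=-3≡23 → X
H(7)−L(11)=-4≡22 → W

PXW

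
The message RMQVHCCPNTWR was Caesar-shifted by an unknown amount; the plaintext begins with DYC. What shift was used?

From the crib: R(17)−D(3)=14, so the shift is 14.

14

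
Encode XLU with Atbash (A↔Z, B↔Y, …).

X(23) → C(2)
L(11) → O(14)
U(20) → F(5)

COF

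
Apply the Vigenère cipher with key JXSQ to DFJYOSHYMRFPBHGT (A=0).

MCBOXPZOVOXFKEYJ

Repeat the key across the message: JXSQJXSQJXSQJXSQ
D(3)+J(9): 12 → M
F(5)+X(23): 28≡2 → C
J(9)+S(18): 27≡1 → B
Y(24)+Q(16): 40≡14 → O
O(14)+J(9): 23 → X
S(18)+X(23): 41≡15 → P
H(7)+S(18): 25 → Z
Y(24)+Q(16): 40≡14 → O
M(12)+J(9): 21 → V
R(17)+X(23): 40≡14 → O
F(5)+S(18): 23 → X
P(15)+Q(16): 31≡5 → F
B(1)+J(9): 10 → K
H(7)+X(23): 30≡4 → E
G(6)+S(18): 24 → Y
T(19)+Q(16): 35≡9 → J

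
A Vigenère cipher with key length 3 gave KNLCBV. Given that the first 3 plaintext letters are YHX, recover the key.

MGO

Subtract each crib letter from the matching ciphertext letter (mod 26):
K(10)−Y(24)=-14≡12 → M
N(13)−H(7)=6 → G
L(11)−X(23)=-12≡14 → O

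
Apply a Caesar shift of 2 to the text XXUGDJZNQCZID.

ZZWIFLBPSEBKF

X(23): 23+2=25 → Z
X(23): 23+2=25 → Z
U(20): 20+2=22 → W
G(6): 6+2=8 → I
D(3): 3+2=5 → F
J(9): 9+2=11 → L
Z(25): 25+2=27≡1 → B
N(13): 13+2=15 → P
Q(16): 16+2=18 → S
C(2): 2+2=4 → E
Z(25): 25+2=27≡1 → B
I(8): 8+2=10 → K
D(3): 3+2=5 → F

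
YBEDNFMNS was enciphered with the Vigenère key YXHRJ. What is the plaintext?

Repeat the key across the ciphertext: YXHRJYXHR
Y(24)−Y(24): 0 → A
B(1)−X(23): -22≡4 → E
E(4)−H(7): -3≡23 → X
D(3)−R(17): -14≡12 → M
N(13)−J(9): 4 → E
F(5)−Y(24): -19≡7 → H
M(12)−X(23): -11≡15 → P
N(13)−H(7): 6 → G
S(18)−R(17): 1 → B

AEXMEHPGB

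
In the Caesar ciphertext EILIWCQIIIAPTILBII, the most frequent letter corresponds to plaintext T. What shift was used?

15

The most frequent ciphertext letter is I (appears 8 times).
I is position 8; T is position 19.
Shift = -11≡15.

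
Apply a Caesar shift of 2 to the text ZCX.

Z(25): 25+2=27≡1 → B
C(2): 2+2=4 → E
X(23): 23+2=25 → Z

BEZ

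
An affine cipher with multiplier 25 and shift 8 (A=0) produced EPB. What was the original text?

The inverse of 25 mod 26 is 25, since 25·25=625≡1. Apply D(y)=25·(y−8) mod 26:
E(4): 25·(4−8)=-100≡4 → E
P(15): 25·(15−8)=175≡19 → T
B(1): 25·(1−8)=-175≡7 → H

ETH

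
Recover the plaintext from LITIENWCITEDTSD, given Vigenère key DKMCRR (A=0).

IYHGNWTSWRNMQIR

Repeat the key across the ciphertext: DKMCRRDKMCRRDKM
L(11)−D(3): 8 → I
I(8)−K(10): -2≡24 → Y
T(19)−M(12): 7 → H
I(8)−C(2): 6 → G
E(4)−R(17): -13≡13 → N
N(13)−R(17): -4≡22 → W
W(22)−D(3): 19 → T
C(2)−K(10): -8≡18 → S
I(8)−M(12): -4≡22 → W
T(19)−C(2): 17 → R
E(4)−R(17): -13≡13 → N
D(3)−R(17): -14≡12 → M
T(19)−D(3): 16 → Q
S(18)−K(10): 8 → I
D(3)−M(12): -9≡17 → R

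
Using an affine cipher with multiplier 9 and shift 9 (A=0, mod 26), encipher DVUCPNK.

KQHBOWV

D(3): 9·3+9=36≡10 → K
V(21): 9·21+9=198≡16 → Q
U(20): 9·20+9=189≡7 → H
C(2): 9·2+9=27≡1 → B
P(15): 9·15+9=144≡14 → O
N(13): 9·13+9=126≡22 → W
K(10): 9·10+9=99≡21 → V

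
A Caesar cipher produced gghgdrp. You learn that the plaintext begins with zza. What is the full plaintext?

zzazwki

From the crib: g(6)−z(25)=-19≡7, so the shift is 7.
Subtract 7 from each ciphertext letter:
g(6): 6−7=-1≡25 → z
g(6): 6−7=-1≡25 → z
h(7): 7−7=0 → a
g(6): 6−7=-1≡25 → z
d(3): 3−7=-4≡22 → w
r(17): 17−7=10 → k
p(15): 15−7=8 → i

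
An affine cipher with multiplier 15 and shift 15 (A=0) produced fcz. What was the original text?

The inverse of 15 mod 26 is 7, since 15·7=105≡1. Apply D(y)=7·(y−15) mod 26:
f(5): 7·(5−15)=-70≡8 → i
c(2): 7·(2−15)=-91≡13 → n
z(25): 7·(25−15)=70≡18 → s

ins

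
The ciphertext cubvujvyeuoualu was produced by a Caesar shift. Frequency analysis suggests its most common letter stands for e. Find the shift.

16

The most frequent ciphertext letter is u (appears 5 times).
u is position 20; e is position 4.
Shift = 16.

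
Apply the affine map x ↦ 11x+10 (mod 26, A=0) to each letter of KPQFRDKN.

QTENPRQX

K(10): 11·10+10=120≡16 → Q
P(15): 11·15+10=175≡19 → T
Q(16): 11·16+10=186≡4 → E
F(5): 11·5+10=65≡13 → N
R(17): 11·17+10=197≡15 → P
D(3): 11·3+10=43≡17 → R
K(10): 11·10+10=120≡16 → Q
N(13): 11·13+10=153≡23 → X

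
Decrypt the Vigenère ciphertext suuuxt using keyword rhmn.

Repeat the key across the ciphertext: rhmnrh
s(18)−r(17): 1 → b
u(20)−h(7): 13 → n
u(20)−m(12): 8 → i
u(20)−n(13): 7 → h
x(23)−r(17): 6 → g
t(19)−h(7): 12 → m

bnihgm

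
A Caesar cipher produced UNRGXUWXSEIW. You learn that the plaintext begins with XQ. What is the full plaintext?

From the crib: U(20)−X(23)=-3≡23, so the shift is 23.
Subtract 23 from each ciphertext letter:
U(20): 20−23=-3≡23 → X
N(13): 13−23=-10≡16 → Q
R(17): 17−23=-6≡20 → U
G(6): 6−23=-17≡9 → J
X(23): 23−23=0 → A
U(20): 20−23=-3≡23 → X
W(22): 22−23=-1≡25 → Z
X(23): 23−23=0 → A
S(18): 18−23=-5≡21 → V
E(4): 4−23=-19≡7 → H
I(8): 8−23=-15≡11 → L
W(22): 22−23=-1≡25 → Z

XQUJAXZAVHLZ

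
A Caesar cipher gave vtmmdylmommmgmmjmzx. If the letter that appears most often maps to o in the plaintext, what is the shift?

24

The most frequent ciphertext letter is m (appears 9 times).
m is position 12; o is position 14.
Shift = -2≡24.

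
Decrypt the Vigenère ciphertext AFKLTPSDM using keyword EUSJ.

Repeat the key across the ciphertext: EUSJEUSJE
A(0)−E(4): -4≡22 → W
F(5)−U(20): -15≡11 → L
K(10)−S(18): -8≡18 → S
L(11)−J(9): 2 → C
T(19)−E(4): 15 → P
P(15)−U(20): -5≡21 → V
S(18)−S(18): 0 → A
D(3)−J(9): -6≡20 → U
M(12)−E(4): 8 → I

WLSCPVAUI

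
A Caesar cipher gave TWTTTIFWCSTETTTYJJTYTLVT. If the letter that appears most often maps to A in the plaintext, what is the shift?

19

The most frequent ciphertext letter is T (appears 11 times).
T is position 19; A is position 0.
Shift = 19.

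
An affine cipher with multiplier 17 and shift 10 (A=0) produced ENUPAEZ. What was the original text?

SRWLESH

The inverse of 17 mod 26 is 23, since 17·23=391≡1. Apply D(y)=23·(y−10) mod 26:
E(4): 23·(4−10)=-138≡18 → S
N(13): 23·(13−10)=69≡17 → R
U(20): 23·(20−10)=230≡22 → W
P(15): 23·(15−10)=115≡11 → L
A(0): 23·(0−10)=-230≡4 → E
E(4): 23·(4−10)=-138≡18 → S
Z(25): 23·(25−10)=345≡7 → H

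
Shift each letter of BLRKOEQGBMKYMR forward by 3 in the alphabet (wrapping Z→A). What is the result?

EOUNRHTJEPNBPU

B(1): 1+3=4 → E
L(11): 11+3=14 → O
R(17): 17+3=20 → U
K(10): 10+3=13 → N
O(14): 14+3=17 → R
E(4): 4+3=7 → H
Q(16): 16+3=19 → T
G(6): 6+3=9 → J
B(1): 1+3=4 → E
M(12): 12+3=15 → P
K(10): 10+3=13 → N
Y(24): 24+3=27≡1 → B
M(12): 12+3=15 → P
R(17): 17+3=20 → U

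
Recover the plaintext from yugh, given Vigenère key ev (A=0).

uzcm

Repeat the key across the ciphertext: evev
y(24)−e(4): 20 → u
u(20)−v(21): -1≡25 → z
g(6)−e(4): 2 → c
h(7)−v(21): -14≡12 → m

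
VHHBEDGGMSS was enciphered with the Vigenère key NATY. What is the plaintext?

Repeat the key across the ciphertext: NATYNATYNAT
V(21)−N(13): 8 → I
H(7)−A(0): 7 → H
H(7)−T(19): -12≡14 → O
B(1)−Y(24): -23≡3 → D
E(4)−N(13): -9≡17 → R
D(3)−A(0): 3 → D
G(6)−T(19): -13≡13 → N
G(6)−Y(24): -18≡8 → I
M(12)−N(13): -1≡25 → Z
S(18)−A(0): 18 → S
S(18)−T(19): -1≡25 → Z

IHODRDNIZSZ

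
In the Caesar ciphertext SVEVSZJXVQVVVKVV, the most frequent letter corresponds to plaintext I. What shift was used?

13

The most frequent ciphertext letter is V (appears 8 times).
V is position 21; I is position 8.
Shift = 13.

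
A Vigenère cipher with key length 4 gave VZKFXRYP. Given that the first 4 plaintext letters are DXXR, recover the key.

Subtract each crib letter from the matching ciphertext letter (mod 26):
V(21)−D(3)=18 → S
Z(25)−X(23)=2 → C
K(10)−X(23)=-13≡13 → N
F(5)−R(17)=-12≡14 → O

SCNO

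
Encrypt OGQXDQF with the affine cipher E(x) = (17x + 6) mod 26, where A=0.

KESHFSN

O(14): 17·14+6=244≡10 → K
G(6): 17·6+6=108≡4 → E
Q(16): 17·16+6=278≡18 → S
X(23): 17·23+6=397≡7 → H
D(3): 17·3+6=57≡5 → F
Q(16): 17·16+6=278≡18 → S
F(5): 17·5+6=91≡13 → N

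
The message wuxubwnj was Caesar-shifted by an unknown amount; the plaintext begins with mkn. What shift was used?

10

From the crib: w(22)−m(12)=10, so the shift is 10.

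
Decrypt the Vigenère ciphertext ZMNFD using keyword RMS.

Repeat the key across the ciphertext: RMSRM
Z(25)−R(17): 8 → I
M(12)−M(12): 0 → A
N(13)−S(18): -5≡21 → V
F(5)−R(17): -12≡14 → O
D(3)−M(12): -9≡17 → R

IAVOR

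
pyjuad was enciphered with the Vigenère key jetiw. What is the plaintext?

guqmeu

Repeat the key across the ciphertext: jetiwj
p(15)−j(9): 6 → g
y(24)−e(4): 20 → u
j(9)−t(19): -10≡16 → q
u(20)−i(8): 12 → m
a(0)−w(22): -22≡4 → e
d(3)−j(9): -6≡20 → u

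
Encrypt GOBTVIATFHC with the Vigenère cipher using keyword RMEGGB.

Repeat the key across the message: RMEGGBRMEGG
G(6)+R(17): 23 → X
O(14)+M(12): 26≡0 → A
B(1)+E(4): 5 → F
T(19)+G(6): 25 → Z
V(21)+G(6): 27≡1 → B
I(8)+B(1): 9 → J
A(0)+R(17): 17 → R
T(19)+M(12): 31≡5 → F
F(5)+E(4): 9 → J
H(7)+G(6): 13 → N
C(2)+G(6): 8 → I

XAFZBJRFJNI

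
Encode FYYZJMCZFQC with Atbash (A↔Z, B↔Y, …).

UBBAQNXAUJX

F(5) → U(20)
Y(24) → B(1)
Y(24) → B(1)
Z(25) → A(0)
J(9) → Q(16)
M(12) → N(13)
C(2) → X(23)
Z(25) → A(0)
F(5) → U(20)
Q(16) → J(9)
C(2) → X(23)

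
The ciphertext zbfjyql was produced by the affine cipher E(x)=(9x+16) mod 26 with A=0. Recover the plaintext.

bhtfyal

The inverse of 9 mod 26 is 3, since 9·3=27≡1. Apply D(y)=3·(y−16) mod 26:
z(25): 3·(25−16)=27≡1 → b
b(1): 3·(1−16)=-45≡7 → h
f(5): 3·(5−16)=-33≡19 → t
j(9): 3·(9−16)=-21≡5 → f
y(24): 3·(24−16)=24 → y
q(16): 3·(16−16)=0 → a
l(11): 3·(11−16)=-15≡11 → l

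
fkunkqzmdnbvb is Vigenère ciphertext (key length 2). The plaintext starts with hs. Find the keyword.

Subtract each crib letter from the matching ciphertext letter (mod 26):
f(5)−h(7)=-2≡24 → y
k(10)−s(18)=-8≡18 → s

ys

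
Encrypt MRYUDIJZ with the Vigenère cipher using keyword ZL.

LCXFCTIK

Repeat the key across the message: ZLZLZLZL
M(12)+Z(25): 37≡11 → L
R(17)+L(11): 28≡2 → C
Y(24)+Z(25): 49≡23 → X
U(20)+L(11): 31≡5 → F
D(3)+Z(25): 28≡2 → C
I(8)+L(11): 19 → T
J(9)+Z(25): 34≡8 → I
Z(25)+L(11): 36≡10 → K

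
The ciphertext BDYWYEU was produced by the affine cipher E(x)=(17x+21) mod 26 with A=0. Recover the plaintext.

The inverse of 17 mod 26 is 23, since 17·23=391≡1. Apply D(y)=23·(y−21) mod 26:
B(1): 23·(1−21)=-460≡8 → I
D(3): 23·(3−21)=-414≡2 → C
Y(24): 23·(24−21)=69≡17 → R
W(22): 23·(22−21)=23 → X
Y(24): 23·(24−21)=69≡17 → R
E(4): 23·(4−21)=-391≡25 → Z
U(20): 23·(20−21)=-23≡3 → D

ICRXRZD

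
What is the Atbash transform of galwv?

g(6) → t(19)
a(0) → z(25)
l(11) → o(14)
w(22) → d(3)
v(21) → e(4)

tzode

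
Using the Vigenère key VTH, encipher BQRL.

WJYG

Repeat the key across the message: VTHV
B(1)+V(21): 22 → W
Q(16)+T(19): 35≡9 → J
R(17)+H(7): 24 → Y
L(11)+V(21): 32≡6 → G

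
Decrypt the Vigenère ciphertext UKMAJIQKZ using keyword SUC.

Repeat the key across the ciphertext: SUCSUCSUC
U(20)−S(18): 2 → C
K(10)−U(20): -10≡16 → Q
M(12)−C(2): 10 → K
A(0)−S(18): -18≡8 → I
J(9)−U(20): -11≡15 → P
I(8)−C(2): 6 → G
Q(16)−S(18): -2≡24 → Y
K(10)−U(20): -10≡16 → Q
Z(25)−C(2): 23 → X

CQKIPGYQX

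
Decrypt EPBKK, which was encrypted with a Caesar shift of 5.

ZKWFF

E(4): 4−5=-1≡25 → Z
P(15): 15−5=10 → K
B(1): 1−5=-4≡22 → W
K(10): 10−5=5 → F
K(10): 10−5=5 → F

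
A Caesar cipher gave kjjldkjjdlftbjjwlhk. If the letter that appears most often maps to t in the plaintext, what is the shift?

16

The most frequent ciphertext letter is j (appears 6 times).
j is position 9; t is position 19.
Shift = -10≡16.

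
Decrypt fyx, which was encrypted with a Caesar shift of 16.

f(5): 5−16=-11≡15 → p
y(24): 24−16=8 → i
x(23): 23−16=7 → h

pih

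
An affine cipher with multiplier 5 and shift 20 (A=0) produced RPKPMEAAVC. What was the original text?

PZYZOCWWVM

The inverse of 5 mod 26 is 21, since 5·21=105≡1. Apply D(y)=21·(y−20) mod 26:
R(17): 21·(17−20)=-63≡15 → P
P(15): 21·(15−20)=-105≡25 → Z
K(10): 21·(10−20)=-210≡24 → Y
P(15): 21·(15−20)=-105≡25 → Z
M(12): 21·(12−20)=-168≡14 → O
E(4): 21·(4−20)=-336≡2 → C
A(0): 21·(0−20)=-420≡22 → W
A(0): 21·(0−20)=-420≡22 → W
V(21): 21·(21−20)=21 → V
C(2): 21·(2−20)=-378≡12 → M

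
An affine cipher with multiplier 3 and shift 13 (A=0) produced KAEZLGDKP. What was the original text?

ZNXEIPOZS

The inverse of 3 mod 26 is 9, since 3·9=27≡1. Apply D(y)=9·(y−13) mod 26:
K(10): 9·(10−13)=-27≡25 → Z
A(0): 9·(0−13)=-117≡13 → N
E(4): 9·(4−13)=-81≡23 → X
Z(25): 9·(25−13)=108≡4 → E
L(11): 9·(11−13)=-18≡8 → I
G(6): 9·(6−13)=-63≡15 → P
D(3): 9·(3−13)=-90≡14 → O
K(10): 9·(10−13)=-27≡25 → Z
P(15): 9·(15−13)=18 → S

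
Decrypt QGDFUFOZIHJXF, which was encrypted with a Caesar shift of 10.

Q(16): 16−10=6 → G
G(6): 6−10=-4≡22 → W
D(3): 3−10=-7≡19 → T
F(5): 5−10=-5≡21 → V
U(20): 20−10=10 → K
F(5): 5−10=-5≡21 → V
O(14): 14−10=4 → E
Z(25): 25−10=15 → P
I(8): 8−10=-2≡24 → Y
H(7): 7−10=-3≡23 → X
J(9): 9−10=-1≡25 → Z
X(23): 23−10=13 → N
F(5): 5−10=-5≡21 → V

GWTVKVEPYXZNV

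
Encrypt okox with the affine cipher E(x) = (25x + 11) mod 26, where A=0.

xbxo

o(14): 25·14+11=361≡23 → x
k(10): 25·10+11=261≡1 → b
o(14): 25·14+11=361≡23 → x
x(23): 25·23+11=586≡14 → o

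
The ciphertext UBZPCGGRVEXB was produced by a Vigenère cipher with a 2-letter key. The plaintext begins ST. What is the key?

Subtract each crib letter from the matching ciphertext letter (mod 26):
U(20)−S(18)=2 → C
B(1)−T(19)=-18≡8 → I

CI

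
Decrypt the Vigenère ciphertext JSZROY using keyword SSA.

RAZZWY

Repeat the key across the ciphertext: SSASSA
J(9)−S(18): -9≡17 → R
S(18)−S(18): 0 → A
Z(25)−A(0): 25 → Z
R(17)−S(18): -1≡25 → Z
O(14)−S(18): -4≡22 → W
Y(24)−A(0): 24 → Y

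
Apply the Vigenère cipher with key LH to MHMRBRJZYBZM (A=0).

XOXYMYUGJIKT

Repeat the key across the message: LHLHLHLHLHLH
M(12)+L(11): 23 → X
H(7)+H(7): 14 → O
M(12)+L(11): 23 → X
R(17)+H(7): 24 → Y
B(1)+L(11): 12 → M
R(17)+H(7): 24 → Y
J(9)+L(11): 20 → U
Z(25)+H(7): 32≡6 → G
Y(24)+L(11): 35≡9 → J
B(1)+H(7): 8 → I
Z(25)+L(11): 36≡10 → K
M(12)+H(7): 19 → T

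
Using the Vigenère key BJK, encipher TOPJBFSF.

UXZKKPTO

Repeat the key across the message: BJKBJKBJ
T(19)+B(1): 20 → U
O(14)+J(9): 23 → X
P(15)+K(10): 25 → Z
J(9)+B(1): 10 → K
B(1)+J(9): 10 → K
F(5)+K(10): 15 → P
S(18)+B(1): 19 → T
F(5)+J(9): 14 → O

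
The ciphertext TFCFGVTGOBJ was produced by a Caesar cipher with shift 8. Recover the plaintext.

LXUXYNLYGTB

T(19): 19−8=11 → L
F(5): 5−8=-3≡23 → X
C(2): 2−8=-6≡20 → U
F(5): 5−8=-3≡23 → X
G(6): 6−8=-2≡24 → Y
V(21): 21−8=13 → N
T(19): 19−8=11 → L
G(6): 6−8=-2≡24 → Y
O(14): 14−8=6 → G
B(1): 1−8=-7≡19 → T
J(9): 9−8=1 → B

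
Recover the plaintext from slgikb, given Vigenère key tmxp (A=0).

zzjtrp

Repeat the key across the ciphertext: tmxptm
s(18)−t(19): -1≡25 → z
l(11)−m(12): -1≡25 → z
g(6)−x(23): -17≡9 → j
i(8)−p(15): -7≡19 → t
k(10)−t(19): -9≡17 → r
b(1)−m(12): -11≡15 → p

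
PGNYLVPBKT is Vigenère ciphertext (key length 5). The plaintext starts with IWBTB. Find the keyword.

HKMFK

Subtract each crib letter from the matching ciphertext letter (mod 26):
P(15)−I(8)=7 → H
G(6)−W(22)=-16≡10 → K
N(13)−B(1)=12 → M
Y(24)−T(19)=5 → F
L(11)−B(1)=10 → K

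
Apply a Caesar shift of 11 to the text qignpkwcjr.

q(16): 16+11=27≡1 → b
i(8): 8+11=19 → t
g(6): 6+11=17 → r
n(13): 13+11=24 → y
p(15): 15+11=26≡0 → a
k(10): 10+11=21 → v
w(22): 22+11=33≡7 → h
c(2): 2+11=13 → n
j(9): 9+11=20 → u
r(17): 17+11=28≡2 → c

btryavhnuc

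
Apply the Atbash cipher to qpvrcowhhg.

jkeixldsst

q(16) → j(9)
p(15) → k(10)
v(21) → e(4)
r(17) → i(8)
c(2) → x(23)
o(14) → l(11)
w(22) → d(3)
h(7) → s(18)
h(7) → s(18)
g(6) → t(19)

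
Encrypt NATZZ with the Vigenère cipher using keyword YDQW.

LDJVX

Repeat the key across the message: YDQWY
N(13)+Y(24): 37≡11 → L
A(0)+D(3): 3 → D
T(19)+Q(16): 35≡9 → J
Z(25)+W(22): 47≡21 → V
Z(25)+Y(24): 49≡23 → X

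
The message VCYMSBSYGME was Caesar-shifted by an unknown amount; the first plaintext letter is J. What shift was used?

12

From the crib: V(21)−J(9)=12, so the shift is 12.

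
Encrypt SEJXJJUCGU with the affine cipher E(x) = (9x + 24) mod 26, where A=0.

EIBXBBWQAW

S(18): 9·18+24=186≡4 → E
E(4): 9·4+24=60≡8 → I
J(9): 9·9+24=105≡1 → B
X(23): 9·23+24=231≡23 → X
J(9): 9·9+24=105≡1 → B
J(9): 9·9+24=105≡1 → B
U(20): 9·20+24=204≡22 → W
C(2): 9·2+24=42≡16 → Q
G(6): 9·6+24=78≡0 → A
U(20): 9·20+24=204≡22 → W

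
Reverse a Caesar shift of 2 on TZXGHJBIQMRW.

RXVEFHZGOKPU

T(19): 19−2=17 → R
Z(25): 25−2=23 → X
X(23): 23−2=21 → V
G(6): 6−2=4 → E
H(7): 7−2=5 → F
J(9): 9−2=7 → H
B(1): 1−2=-1≡25 → Z
I(8): 8−2=6 → G
Q(16): 16−2=14 → O
M(12): 12−2=10 → K
R(17): 17−2=15 → P
W(22): 22−2=20 → U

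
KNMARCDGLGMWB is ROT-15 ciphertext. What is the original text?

K(10): 10−15=-5≡21 → V
N(13): 13−15=-2≡24 → Y
M(12): 12−15=-3≡23 → X
A(0): 0−15=-15≡11 → L
R(17): 17−15=2 → C
C(2): 2−15=-13≡13 → N
D(3): 3−15=-12≡14 → O
G(6): 6−15=-9≡17 → R
L(11): 11−15=-4≡22 → W
G(6): 6−15=-9≡17 → R
M(12): 12−15=-3≡23 → X
W(22): 22−15=7 → H
B(1): 1−15=-14≡12 → M

VYXLCNORWRXHM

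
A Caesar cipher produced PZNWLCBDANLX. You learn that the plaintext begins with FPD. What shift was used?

10

From the crib: P(15)−F(5)=10, so the shift is 10.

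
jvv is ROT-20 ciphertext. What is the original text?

j(9): 9−20=-11≡15 → p
v(21): 21−20=1 → b
v(21): 21−20=1 → b

pbb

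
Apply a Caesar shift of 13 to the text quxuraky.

q(16): 16+13=29≡3 → d
u(20): 20+13=33≡7 → h
x(23): 23+13=36≡10 → k
u(20): 20+13=33≡7 → h
r(17): 17+13=30≡4 → e
a(0): 0+13=13 → n
k(10): 10+13=23 → x
y(24): 24+13=37≡11 → l

dhkhenxl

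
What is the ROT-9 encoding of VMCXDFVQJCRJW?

V(21): 21+9=30≡4 → E
M(12): 12+9=21 → V
C(2): 2+9=11 → L
X(23): 23+9=32≡6 → G
D(3): 3+9=12 → M
F(5): 5+9=14 → O
V(21): 21+9=30≡4 → E
Q(16): 16+9=25 → Z
J(9): 9+9=18 → S
C(2): 2+9=11 → L
R(17): 17+9=26≡0 → A
J(9): 9+9=18 → S
W(22): 22+9=31≡5 → F

EVLGMOEZSLASF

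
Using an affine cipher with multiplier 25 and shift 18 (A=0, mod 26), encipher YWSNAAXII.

Y(24): 25·24+18=618≡20 → U
W(22): 25·22+18=568≡22 → W
S(18): 25·18+18=468≡0 → A
N(13): 25·13+18=343≡5 → F
A(0): 25·0+18=18 → S
A(0): 25·0+18=18 → S
X(23): 25·23+18=593≡21 → V
I(8): 25·8+18=218≡10 → K
I(8): 25·8+18=218≡10 → K

UWAFSSVKK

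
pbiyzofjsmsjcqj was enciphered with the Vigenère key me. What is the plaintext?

dxwunktfgigfqmx

Repeat the key across the ciphertext: mememememememem
p(15)−m(12): 3 → d
b(1)−e(4): -3≡23 → x
i(8)−m(12): -4≡22 → w
y(24)−e(4): 20 → u
z(25)−m(12): 13 → n
o(14)−e(4): 10 → k
f(5)−m(12): -7≡19 → t
j(9)−e(4): 5 → f
s(18)−m(12): 6 → g
m(12)−e(4): 8 → i
s(18)−m(12): 6 → g
j(9)−e(4): 5 → f
c(2)−m(12): -10≡16 → q
q(16)−e(4): 12 → m
j(9)−m(12): -3≡23 → x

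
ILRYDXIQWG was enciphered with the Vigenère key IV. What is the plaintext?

Repeat the key across the ciphertext: IVIVIVIVIV
I(8)−I(8): 0 → A
L(11)−V(21): -10≡16 → Q
R(17)−I(8): 9 → J
Y(24)−V(21): 3 → D
D(3)−I(8): -5≡21 → V
X(23)−V(21): 2 → C
I(8)−I(8): 0 → A
Q(16)−V(21): -5≡21 → V
W(22)−I(8): 14 → O
G(6)−V(21): -15≡11 → L

AQJDVCAVOL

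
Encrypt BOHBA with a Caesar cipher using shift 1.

CPICB

B(1): 1+1=2 → C
O(14): 14+1=15 → P
H(7): 7+1=8 → I
B(1): 1+1=2 → C
A(0): 0+1=1 → B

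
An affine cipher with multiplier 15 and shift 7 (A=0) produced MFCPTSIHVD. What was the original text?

JMREGZHAUY

The inverse of 15 mod 26 is 7, since 15·7=105≡1. Apply D(y)=7·(y−7) mod 26:
M(12): 7·(12−7)=35≡9 → J
F(5): 7·(5−7)=-14≡12 → M
C(2): 7·(2−7)=-35≡17 → R
P(15): 7·(15−7)=56≡4 → E
T(19): 7·(19−7)=84≡6 → G
S(18): 7·(18−7)=77≡25 → Z
I(8): 7·(8−7)=7 → H
H(7): 7·(7−7)=0 → A
V(21): 7·(21−7)=98≡20 → U
D(3): 7·(3−7)=-28≡24 → Y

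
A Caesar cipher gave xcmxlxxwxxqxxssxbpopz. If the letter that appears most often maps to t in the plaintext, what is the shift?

4

The most frequent ciphertext letter is x (appears 9 times).
x is position 23; t is position 19.
Shift = 4.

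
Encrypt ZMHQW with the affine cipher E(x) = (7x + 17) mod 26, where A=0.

KXOZP

Z(25): 7·25+17=192≡10 → K
M(12): 7·12+17=101≡23 → X
H(7): 7·7+17=66≡14 → O
Q(16): 7·16+17=129≡25 → Z
W(22): 7·22+17=171≡15 → P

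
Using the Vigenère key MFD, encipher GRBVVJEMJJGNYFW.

SWEHAMQRMVLQKKZ

Repeat the key across the message: MFDMFDMFDMFDMFD
G(6)+M(12): 18 → S
R(17)+F(5): 22 → W
B(1)+D(3): 4 → E
V(21)+M(12): 33≡7 → H
V(21)+F(5): 26≡0 → A
J(9)+D(3): 12 → M
E(4)+M(12): 16 → Q
M(12)+F(5): 17 → R
J(9)+D(3): 12 → M
J(9)+M(12): 21 → V
G(6)+F(5): 11 → L
N(13)+D(3): 16 → Q
Y(24)+M(12): 36≡10 → K
F(5)+F(5): 10 → K
W(22)+D(3): 25 → Z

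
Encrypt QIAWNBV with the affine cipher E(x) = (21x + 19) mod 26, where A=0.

RFTNGOS

Q(16): 21·16+19=355≡17 → R
I(8): 21·8+19=187≡5 → F
A(0): 21·0+19=19 → T
W(22): 21·22+19=481≡13 → N
N(13): 21·13+19=292≡6 → G
B(1): 21·1+19=40≡14 → O
V(21): 21·21+19=460≡18 → S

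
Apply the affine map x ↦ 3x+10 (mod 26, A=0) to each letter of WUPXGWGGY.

W(22): 3·22+10=76≡24 → Y
U(20): 3·20+10=70≡18 → S
P(15): 3·15+10=55≡3 → D
X(23): 3·23+10=79≡1 → B
G(6): 3·6+10=28≡2 → C
W(22): 3·22+10=76≡24 → Y
G(6): 3·6+10=28≡2 → C
G(6): 3·6+10=28≡2 → C
Y(24): 3·24+10=82≡4 → E

YSDBCYCCE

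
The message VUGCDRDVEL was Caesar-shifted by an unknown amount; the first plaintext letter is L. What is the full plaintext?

LKWSTHTLUB

From the crib: V(21)−L(11)=10, so the shift is 10.
Subtract 10 from each ciphertext letter:
V(21): 21−10=11 → L
U(20): 20−10=10 → K
G(6): 6−10=-4≡22 → W
C(2): 2−10=-8≡18 → S
D(3): 3−10=-7≡19 → T
R(17): 17−10=7 → H
D(3): 3−10=-7≡19 → T
V(21): 21−10=11 → L
E(4): 4−10=-6≡20 → U
L(11): 11−10=1 → B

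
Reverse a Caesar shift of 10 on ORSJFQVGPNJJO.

EHIZVGLWFDZZE

O(14): 14−10=4 → E
R(17): 17−10=7 → H
S(18): 18−10=8 → I
J(9): 9−10=-1≡25 → Z
F(5): 5−10=-5≡21 → V
Q(16): 16−10=6 → G
V(21): 21−10=11 → L
G(6): 6−10=-4≡22 → W
P(15): 15−10=5 → F
N(13): 13−10=3 → D
J(9): 9−10=-1≡25 → Z
J(9): 9−10=-1≡25 → Z
O(14): 14−10=4 → E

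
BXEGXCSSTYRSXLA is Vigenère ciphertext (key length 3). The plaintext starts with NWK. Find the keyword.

Subtract each crib letter from the matching ciphertext letter (mod 26):
B(1)−N(13)=-12≡14 → O
X(23)−W(22)=1 → B
E(4)−K(10)=-6≡20 → U

OBU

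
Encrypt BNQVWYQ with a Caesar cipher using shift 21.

B(1): 1+21=22 → W
N(13): 13+21=34≡8 → I
Q(16): 16+21=37≡11 → L
V(21): 21+21=42≡16 → Q
W(22): 22+21=43≡17 → R
Y(24): 24+21=45≡19 → T
Q(16): 16+21=37≡11 → L

WILQRTL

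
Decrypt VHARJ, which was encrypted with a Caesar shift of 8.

V(21): 21−8=13 → N
H(7): 7−8=-1≡25 → Z
A(0): 0−8=-8≡18 → S
R(17): 17−8=9 → J
J(9): 9−8=1 → B

NZSJB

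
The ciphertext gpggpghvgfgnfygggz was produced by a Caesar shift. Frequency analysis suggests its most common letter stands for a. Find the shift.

The most frequent ciphertext letter is g (appears 9 times).
g is position 6; a is position 0.
Shift = 6.

6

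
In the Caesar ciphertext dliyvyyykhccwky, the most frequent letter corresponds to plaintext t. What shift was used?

5

The most frequent ciphertext letter is y (appears 5 times).
y is position 24; t is position 19.
Shift = 5.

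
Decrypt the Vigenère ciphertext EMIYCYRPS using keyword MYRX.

Repeat the key across the ciphertext: MYRXMYRXM
E(4)−M(12): -8≡18 → S
M(12)−Y(24): -12≡14 → O
I(8)−R(17): -9≡17 → R
Y(24)−X(23): 1 → B
C(2)−M(12): -10≡16 → Q
Y(24)−Y(24): 0 → A
R(17)−R(17): 0 → A
P(15)−X(23): -8≡18 → S
S(18)−M(12): 6 → G

SORBQAASG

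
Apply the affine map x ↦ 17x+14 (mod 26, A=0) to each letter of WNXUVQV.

YBPQHAH

W(22): 17·22+14=388≡24 → Y
N(13): 17·13+14=235≡1 → B
X(23): 17·23+14=405≡15 → P
U(20): 17·20+14=354≡16 → Q
V(21): 17·21+14=371≡7 → H
Q(16): 17·16+14=286≡0 → A
V(21): 17·21+14=371≡7 → H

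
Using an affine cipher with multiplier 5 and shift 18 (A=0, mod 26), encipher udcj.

ohcl

u(20): 5·20+18=118≡14 → o
d(3): 5·3+18=33≡7 → h
c(2): 5·2+18=28≡2 → c
j(9): 5·9+18=63≡11 → l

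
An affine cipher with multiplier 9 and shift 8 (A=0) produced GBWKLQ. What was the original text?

UFQGJY

The inverse of 9 mod 26 is 3, since 9·3=27≡1. Apply D(y)=3·(y−8) mod 26:
G(6): 3·(6−8)=-6≡20 → U
B(1): 3·(1−8)=-21≡5 → F
W(22): 3·(22−8)=42≡16 → Q
K(10): 3·(10−8)=6 → G
L(11): 3·(11−8)=9 → J
Q(16): 3·(16−8)=24 → Y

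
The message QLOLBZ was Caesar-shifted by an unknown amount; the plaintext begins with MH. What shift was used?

4

From the crib: Q(16)−M(12)=4, so the shift is 4.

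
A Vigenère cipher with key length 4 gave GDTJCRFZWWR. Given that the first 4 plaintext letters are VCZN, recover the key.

LBUW

Subtract each crib letter from the matching ciphertext letter (mod 26):
G(6)−V(21)=-15≡11 → L
D(3)−C(2)=1 → B
T(19)−Z(25)=-6≡20 → U
J(9)−N(13)=-4≡22 → W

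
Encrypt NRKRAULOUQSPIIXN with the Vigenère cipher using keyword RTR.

Repeat the key across the message: RTRRTRRTRRTRRTRR
N(13)+R(17): 30≡4 → E
R(17)+T(19): 36≡10 → K
K(10)+R(17): 27≡1 → B
R(17)+R(17): 34≡8 → I
A(0)+T(19): 19 → T
U(20)+R(17): 37≡11 → L
L(11)+R(17): 28≡2 → C
O(14)+T(19): 33≡7 → H
U(20)+R(17): 37≡11 → L
Q(16)+R(17): 33≡7 → H
S(18)+T(19): 37≡11 → L
P(15)+R(17): 32≡6 → G
I(8)+R(17): 25 → Z
I(8)+T(19): 27≡1 → B
X(23)+R(17): 40≡14 → O
N(13)+R(17): 30≡4 → E

EKBITLCHLHLGZBOE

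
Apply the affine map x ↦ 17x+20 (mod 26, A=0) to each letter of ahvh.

a(0): 17·0+20=20 → u
h(7): 17·7+20=139≡9 → j
v(21): 17·21+20=377≡13 → n
h(7): 17·7+20=139≡9 → j

ujnj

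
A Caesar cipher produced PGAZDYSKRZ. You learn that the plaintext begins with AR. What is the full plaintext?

ARLKOJDVCK

From the crib: P(15)−A(0)=15, so the shift is 15.
Subtract 15 from each ciphertext letter:
P(15): 15−15=0 → A
G(6): 6−15=-9≡17 → R
A(0): 0−15=-15≡11 → L
Z(25): 25−15=10 → K
D(3): 3−15=-12≡14 → O
Y(24): 24−15=9 → J
S(18): 18−15=3 → D
K(10): 10−15=-5≡21 → V
R(17): 17−15=2 → C
Z(25): 25−15=10 → K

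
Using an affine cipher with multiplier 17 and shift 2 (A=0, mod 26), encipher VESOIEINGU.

V(21): 17·21+2=359≡21 → V
E(4): 17·4+2=70≡18 → S
S(18): 17·18+2=308≡22 → W
O(14): 17·14+2=240≡6 → G
I(8): 17·8+2=138≡8 → I
E(4): 17·4+2=70≡18 → S
I(8): 17·8+2=138≡8 → I
N(13): 17·13+2=223≡15 → P
G(6): 17·6+2=104≡0 → A
U(20): 17·20+2=342≡4 → E

VSWGISIPAE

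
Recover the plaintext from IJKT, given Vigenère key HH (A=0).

BCDM

Repeat the key across the ciphertext: HHHH
I(8)−H(7): 1 → B
J(9)−H(7): 2 → C
K(10)−H(7): 3 → D
T(19)−H(7): 12 → M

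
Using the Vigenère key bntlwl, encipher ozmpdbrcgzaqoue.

pmfazmspzkwbphx

Repeat the key across the message: bntlwlbntlwlbnt
o(14)+b(1): 15 → p
z(25)+n(13): 38≡12 → m
m(12)+t(19): 31≡5 → f
p(15)+l(11): 26≡0 → a
d(3)+w(22): 25 → z
b(1)+l(11): 12 → m
r(17)+b(1): 18 → s
c(2)+n(13): 15 → p
g(6)+t(19): 25 → z
z(25)+l(11): 36≡10 → k
a(0)+w(22): 22 → w
q(16)+l(11): 27≡1 → b
o(14)+b(1): 15 → p
u(20)+n(13): 33≡7 → h
e(4)+t(19): 23 → x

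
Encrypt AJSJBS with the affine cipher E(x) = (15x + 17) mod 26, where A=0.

A(0): 15·0+17=17 → R
J(9): 15·9+17=152≡22 → W
S(18): 15·18+17=287≡1 → B
J(9): 15·9+17=152≡22 → W
B(1): 15·1+17=32≡6 → G
S(18): 15·18+17=287≡1 → B

RWBWGB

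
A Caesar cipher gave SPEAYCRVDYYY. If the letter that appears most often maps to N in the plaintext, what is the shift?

11

The most frequent ciphertext letter is Y (appears 4 times).
Y is position 24; N is position 13.
Shift = 11.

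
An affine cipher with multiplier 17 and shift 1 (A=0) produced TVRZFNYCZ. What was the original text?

YSEGOQJXG

The inverse of 17 mod 26 is 23, since 17·23=391≡1. Apply D(y)=23·(y−1) mod 26:
T(19): 23·(19−1)=414≡24 → Y
V(21): 23·(21−1)=460≡18 → S
R(17): 23·(17−1)=368≡4 → E
Z(25): 23·(25−1)=552≡6 → G
F(5): 23·(5−1)=92≡14 → O
N(13): 23·(13−1)=276≡16 → Q
Y(24): 23·(24−1)=529≡9 → J
C(2): 23·(2−1)=23 → X
Z(25): 23·(25−1)=552≡6 → G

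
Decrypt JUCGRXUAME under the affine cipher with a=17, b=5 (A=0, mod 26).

OHJXQYHPFD

The inverse of 17 mod 26 is 23, since 17·23=391≡1. Apply D(y)=23·(y−5) mod 26:
J(9): 23·(9−5)=92≡14 → O
U(20): 23·(20−5)=345≡7 → H
C(2): 23·(2−5)=-69≡9 → J
G(6): 23·(6−5)=23 → X
R(17): 23·(17−5)=276≡16 → Q
X(23): 23·(23−5)=414≡24 → Y
U(20): 23·(20−5)=345≡7 → H
A(0): 23·(0−5)=-115≡15 → P
M(12): 23·(12−5)=161≡5 → F
E(4): 23·(4−5)=-23≡3 → D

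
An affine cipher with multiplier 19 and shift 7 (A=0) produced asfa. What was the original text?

The inverse of 19 mod 26 is 11, since 19·11=209≡1. Apply D(y)=11·(y−7) mod 26:
a(0): 11·(0−7)=-77≡1 → b
s(18): 11·(18−7)=121≡17 → r
f(5): 11·(5−7)=-22≡4 → e
a(0): 11·(0−7)=-77≡1 → b

breb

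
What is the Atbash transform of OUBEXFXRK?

O(14) → L(11)
U(20) → F(5)
B(1) → Y(24)
E(4) → V(21)
X(23) → C(2)
F(5) → U(20)
X(23) → C(2)
R(17) → I(8)
K(10) → P(15)

LFYVCUCIP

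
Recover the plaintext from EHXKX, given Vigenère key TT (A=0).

LOERE

Repeat the key across the ciphertext: TTTTT
E(4)−T(19): -15≡11 → L
H(7)−T(19): -12≡14 → O
X(23)−T(19): 4 → E
K(10)−T(19): -9≡17 → R
X(23)−T(19): 4 → E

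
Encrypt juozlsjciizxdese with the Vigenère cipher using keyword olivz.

xfwukgukdhnilzrs

Repeat the key across the message: olivzolivzolivzo
j(9)+o(14): 23 → x
u(20)+l(11): 31≡5 → f
o(14)+i(8): 22 → w
z(25)+v(21): 46≡20 → u
l(11)+z(25): 36≡10 → k
s(18)+o(14): 32≡6 → g
j(9)+l(11): 20 → u
c(2)+i(8): 10 → k
i(8)+v(21): 29≡3 → d
i(8)+z(25): 33≡7 → h
z(25)+o(14): 39≡13 → n
x(23)+l(11): 34≡8 → i
d(3)+i(8): 11 → l
e(4)+v(21): 25 → z
s(18)+z(25): 43≡17 → r
e(4)+o(14): 18 → s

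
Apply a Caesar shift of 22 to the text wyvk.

w(22): 22+22=44≡18 → s
y(24): 24+22=46≡20 → u
v(21): 21+22=43≡17 → r
k(10): 10+22=32≡6 → g

surg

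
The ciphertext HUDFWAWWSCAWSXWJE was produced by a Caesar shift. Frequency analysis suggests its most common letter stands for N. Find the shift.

9

The most frequent ciphertext letter is W (appears 5 times).
W is position 22; N is position 13.
Shift = 9.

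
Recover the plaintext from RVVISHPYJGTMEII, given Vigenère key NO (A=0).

Repeat the key across the ciphertext: NONONONONONONON
R(17)−N(13): 4 → E
V(21)−O(14): 7 → H
V(21)−N(13): 8 → I
I(8)−O(14): -6≡20 → U
S(18)−N(13): 5 → F
H(7)−O(14): -7≡19 → T
P(15)−N(13): 2 → C
Y(24)−O(14): 10 → K
J(9)−N(13): -4≡22 → W
G(6)−O(14): -8≡18 → S
T(19)−N(13): 6 → G
M(12)−O(14): -2≡24 → Y
E(4)−N(13): -9≡17 → R
I(8)−O(14): -6≡20 → U
I(8)−N(13): -5≡21 → V

EHIUFTCKWSGYRUV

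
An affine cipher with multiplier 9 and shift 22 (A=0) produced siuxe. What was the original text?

The inverse of 9 mod 26 is 3, since 9·3=27≡1. Apply D(y)=3·(y−22) mod 26:
s(18): 3·(18−22)=-12≡14 → o
i(8): 3·(8−22)=-42≡10 → k
u(20): 3·(20−22)=-6≡20 → u
x(23): 3·(23−22)=3 → d
e(4): 3·(4−22)=-54≡24 → y

okudy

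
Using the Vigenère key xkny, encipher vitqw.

Repeat the key across the message: xknyx
v(21)+x(23): 44≡18 → s
i(8)+k(10): 18 → s
t(19)+n(13): 32≡6 → g
q(16)+y(24): 40≡14 → o
w(22)+x(23): 45≡19 → t

ssgot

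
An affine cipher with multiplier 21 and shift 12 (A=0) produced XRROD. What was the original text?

The inverse of 21 mod 26 is 5, since 21·5=105≡1. Apply D(y)=5·(y−12) mod 26:
X(23): 5·(23−12)=55≡3 → D
R(17): 5·(17−12)=25 → Z
R(17): 5·(17−12)=25 → Z
O(14): 5·(14−12)=10 → K
D(3): 5·(3−12)=-45≡7 → H

DZZKH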